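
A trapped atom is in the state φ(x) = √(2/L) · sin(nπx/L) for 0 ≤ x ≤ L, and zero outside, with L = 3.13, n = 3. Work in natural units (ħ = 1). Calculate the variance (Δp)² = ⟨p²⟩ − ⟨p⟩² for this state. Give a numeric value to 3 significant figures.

9.07

Compute ⟨p⟩ and ⟨p²⟩ separately; (Δp)² = ⟨p²⟩ − ⟨p⟩².
d/dx sin(nπx/L) = (nπ/L)·cos(nπx/L) and d²/dx² sin(nπx/L) = −(nπ/L)²·sin(nπx/L); on 0 ≤ x ≤ L, ∫sin²(nπx/L) dx = L/2 and ∫sin(nπx/L)·cos(nπx/L) dx = 0.
⟨p⟩ = 0.0000 and ⟨p²⟩ = 9.0668.
(Δp)² = 9.0668 − (0.0000)² = 9.0668.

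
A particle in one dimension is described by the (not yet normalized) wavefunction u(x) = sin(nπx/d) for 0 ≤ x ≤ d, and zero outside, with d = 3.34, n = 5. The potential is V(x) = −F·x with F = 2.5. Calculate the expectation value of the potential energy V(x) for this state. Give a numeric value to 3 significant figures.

⟨V⟩ = ∫ V(x)·|u|² dx / ∫|u|² dx.
With sin²θ = (1 − cos2θ)/2 on 0 ≤ x ≤ d: ∫sin²(nπx/d) dx = d/2, ∫x·sin²(nπx/d) dx = d²/4, ∫x²·sin²(nπx/d) dx = d³·(1/6 − 1/(4n²π²)); higher powers xᵏ the same way, integrating xᵏ·cos(2nπx/d) by parts.
State is unnormalized: ∫|u|² dx = 1.6700, and ∫u*·V(x)·u dx = -6.9723, so ⟨V⟩ = -6.9723 / 1.6700.
⟨V⟩ = -4.1750.

-4.18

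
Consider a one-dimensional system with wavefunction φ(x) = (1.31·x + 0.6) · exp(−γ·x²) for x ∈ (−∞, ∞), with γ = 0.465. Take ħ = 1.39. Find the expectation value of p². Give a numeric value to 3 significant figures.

2.19

p² φ = −ħ² d²φ/dx²; ⟨p²⟩ = −ħ² ∫ φ*·φ'' dx / ∫|φ|² dx.
Expand each integrand as polynomial × e^(−2γx²) and use ∫x^(2j)·e^(−2γx²) dx = (2j−1)!!/(4γ)^j · √(π/(2γ)), odd powers → 0; here √(π/(2γ)) = 1.8379. Differentiate with the product rule, d/dx e^(−γx²) = −2γx·e^(−γx²).
State is unnormalized: ∫|φ|² dx = 2.3574, and ∫φ*·(−ħ² φ'') dx = 5.1650, so ⟨p²⟩ = 5.1650 / 2.3574.
⟨p²⟩ = 2.1910.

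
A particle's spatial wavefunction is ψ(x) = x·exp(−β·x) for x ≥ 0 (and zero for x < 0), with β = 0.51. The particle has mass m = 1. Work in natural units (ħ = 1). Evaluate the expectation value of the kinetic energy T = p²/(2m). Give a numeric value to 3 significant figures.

0.130

T = −(ħ²/2m) d²/dx², so ⟨T⟩ = −(ħ²/2m) ∫ ψ*·ψ'' dx / ∫|ψ|² dx; with m = 1.
Differentiate x·exp(−β·x) with the product rule; every integrand then reduces to terms xʲ·e^(−2βx) on [0, ∞), with ∫₀^∞ xʲ·e^(−2βx) dx = j!/(2β)^(j+1).
State is unnormalized: ∫|ψ|² dx = 1.8846, and ∫ψ*·(−ħ²/2m · ψ'') dx = 0.24510, so ⟨T⟩ = 0.24510 / 1.8846.
⟨T⟩ = 0.13005.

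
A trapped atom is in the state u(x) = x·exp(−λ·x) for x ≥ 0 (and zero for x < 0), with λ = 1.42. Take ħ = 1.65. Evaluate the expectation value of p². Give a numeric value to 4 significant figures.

5.490

p² u = −ħ² d²u/dx²; ⟨p²⟩ = −ħ² ∫ u*·u'' dx / ∫|u|² dx.
Differentiate x·exp(−λ·x) with the product rule; every integrand then reduces to terms xʲ·e^(−2λx) on [0, ∞), with ∫₀^∞ xʲ·e^(−2λx) dx = j!/(2λ)^(j+1).
State is unnormalized: ∫|u|² dx = 0.087312, and ∫u*·(−ħ² u'') dx = 0.47931, so ⟨p²⟩ = 0.47931 / 0.087312.
⟨p²⟩ = 5.4896.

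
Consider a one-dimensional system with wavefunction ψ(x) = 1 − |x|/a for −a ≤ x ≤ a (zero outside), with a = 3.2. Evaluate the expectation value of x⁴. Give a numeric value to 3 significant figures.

3.00

⟨x⁴⟩ = ∫ x⁴·|ψ|² dx / ∫|ψ|² dx (integrals over the domain).
ψ is even, so ∫ over [−a, a] = 2∫₀ᵃ with ψ = 1 − x/a there: ∫₀ᵃ (1 − x/a)² dx = a/3, ∫₀ᵃ x²(1 − x/a)² dx = a³/30, ∫₀ᵃ x⁴(1 − x/a)² dx = a⁵/105.
State is unnormalized: ∫|ψ|² dx = 2.1333, and ∫ψ*·x⁴·ψ dx = 6.3913, so ⟨x⁴⟩ = 6.3913 / 2.1333.
⟨x⁴⟩ = 2.9959.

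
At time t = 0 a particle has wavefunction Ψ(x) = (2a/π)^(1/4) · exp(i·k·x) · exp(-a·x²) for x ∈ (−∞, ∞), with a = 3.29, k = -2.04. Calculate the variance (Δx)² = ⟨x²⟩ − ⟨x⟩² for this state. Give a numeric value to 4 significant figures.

Compute ⟨x⟩ and ⟨x²⟩ separately, then (Δx)² = ⟨x²⟩ − ⟨x⟩².
Gaussian moments: ∫x^(2j)·e^(−2ax²) dx = (2j−1)!!/(4a)^j · √(π/(2a)), odd powers integrate to 0; here √(π/(2a)) = 0.69097.
⟨x⟩ = 0.0000 and ⟨x²⟩ = 0.075988.
(Δx)² = 0.075988 − (0.0000)² = 0.075988.

0.07599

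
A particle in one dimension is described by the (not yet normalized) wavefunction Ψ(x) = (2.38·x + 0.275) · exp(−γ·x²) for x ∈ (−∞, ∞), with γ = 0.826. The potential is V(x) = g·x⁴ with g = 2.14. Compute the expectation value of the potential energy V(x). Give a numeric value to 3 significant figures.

⟨V⟩ = ∫ V(x)·|Ψ|² dx / ∫|Ψ|² dx.
Expand each integrand as polynomial × e^(−2γx²) and use ∫x^(2j)·e^(−2γx²) dx = (2j−1)!!/(4γ)^j · √(π/(2γ)), odd powers → 0; here √(π/(2γ)) = 1.3790.
State is unnormalized: ∫|Ψ|² dx = 2.4685, and ∫Ψ*·V(x)·Ψ dx = 7.0133, so ⟨V⟩ = 7.0133 / 2.4685.
⟨V⟩ = 2.8411.

2.84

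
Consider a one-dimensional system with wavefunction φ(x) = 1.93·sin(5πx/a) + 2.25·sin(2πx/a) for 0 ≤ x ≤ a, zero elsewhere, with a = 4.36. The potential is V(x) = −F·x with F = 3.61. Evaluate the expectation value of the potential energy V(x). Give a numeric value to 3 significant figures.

⟨V⟩ = ∫ V(x)·|φ|² dx / ∫|φ|² dx.
On 0 ≤ x ≤ a (j ≠ l): ∫sin²(jπx/a) dx = a/2, ∫sin(jπx/a)·sin(lπx/a) dx = 0; diagonal moments ∫x·sin²(jπx/a) dx = a²/4, ∫x²·sin²(jπx/a) dx = a³·(1/6 − 1/(4j²π²)); cross terms ∫x·sin(jπx/a)·sin(lπx/a) dx = 0 for j + l even and −4jla²/(π²(j² − l²)²) for j + l odd, ∫x²·sin(jπx/a)·sin(lπx/a) dx = (−1)^(j+l)·4jla³/(π²(j² − l²)²); higher powers the same way via product-to-sum and parts.
State is unnormalized: ∫|φ|² dx = 19.157, and ∫φ*·V(x)·φ dx = -145.28, so ⟨V⟩ = -145.28 / 19.157.
⟨V⟩ = -7.5839.

-7.58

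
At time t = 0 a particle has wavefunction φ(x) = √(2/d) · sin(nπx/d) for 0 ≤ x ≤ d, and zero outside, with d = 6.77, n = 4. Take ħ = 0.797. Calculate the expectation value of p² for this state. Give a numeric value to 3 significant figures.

2.19

p² φ = −ħ² d²φ/dx²; ⟨p²⟩ = −ħ² ∫ φ*·φ'' dx.
d/dx sin(nπx/d) = (nπ/d)·cos(nπx/d) and d²/dx² sin(nπx/d) = −(nπ/d)²·sin(nπx/d); on 0 ≤ x ≤ d, ∫sin²(nπx/d) dx = d/2 and ∫sin(nπx/d)·cos(nπx/d) dx = 0.
⟨p²⟩ = 2.1886.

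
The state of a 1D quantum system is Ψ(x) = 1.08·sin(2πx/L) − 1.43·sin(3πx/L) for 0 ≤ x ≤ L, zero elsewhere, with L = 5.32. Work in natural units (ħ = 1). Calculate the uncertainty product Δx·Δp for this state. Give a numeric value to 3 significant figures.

1.69

Δx = √(⟨x²⟩−⟨x⟩²), Δp = √(⟨p²⟩−⟨p⟩²).
On 0 ≤ x ≤ L (j ≠ l): ∫sin²(jπx/L) dx = L/2, ∫sin(jπx/L)·sin(lπx/L) dx = 0; diagonal moments ∫x·sin²(jπx/L) dx = L²/4, ∫x²·sin²(jπx/L) dx = L³·(1/6 − 1/(4j²π²)); cross terms ∫x·sin(jπx/L)·sin(lπx/L) dx = 0 for j + l even and −4jlL²/(π²(j² − l²)²) for j + l odd, ∫x²·sin(jπx/L)·sin(lπx/L) dx = (−1)^(j+l)·4jlL³/(π²(j² − l²)²); higher powers the same way via product-to-sum and parts. d²/dx² sin(jπx/L) = −(jπ/L)²·sin(jπx/L); on 0 ≤ x ≤ L, ∫sin²(jπx/L) dx = L/2 and ∫sin(jπx/L)·sin(lπx/L) dx = 0 for j ≠ l, so only diagonal terms survive in ∫|Ψ|² and ∫Ψ·Ψ″; ∫Ψ·Ψ′ dx = [Ψ²/2] between the walls = 0.
Normalization: ∫|Ψ|² dx = 8.5421.
⟨x⟩ = 3.6555, ⟨x²⟩ = 14.498 ⇒ Δx = 1.0658.
⟨p⟩ = 0.0000, ⟨p²⟩ = 2.5052 ⇒ Δp = 1.5828.
Δx·Δp = 1.6869.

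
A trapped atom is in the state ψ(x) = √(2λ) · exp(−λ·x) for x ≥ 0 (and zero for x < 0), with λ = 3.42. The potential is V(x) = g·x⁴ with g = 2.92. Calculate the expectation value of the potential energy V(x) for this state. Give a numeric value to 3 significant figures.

0.0320

⟨V⟩ = ∫ V(x)·|ψ|² dx.
Every integrand reduces to terms xʲ·e^(−2λx) on [0, ∞); use ∫₀^∞ xʲ·e^(−2λx) dx = j!/(2λ)^(j+1).
⟨V⟩ = 0.032016.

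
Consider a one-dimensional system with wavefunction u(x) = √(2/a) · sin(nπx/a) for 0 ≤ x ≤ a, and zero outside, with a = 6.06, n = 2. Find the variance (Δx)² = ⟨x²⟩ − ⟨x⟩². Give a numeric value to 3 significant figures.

Compute ⟨x⟩ and ⟨x²⟩ separately, then (Δx)² = ⟨x²⟩ − ⟨x⟩².
With sin²θ = (1 − cos2θ)/2 on 0 ≤ x ≤ a: ∫sin²(nπx/a) dx = a/2, ∫x·sin²(nπx/a) dx = a²/4, ∫x²·sin²(nπx/a) dx = a³·(1/6 − 1/(4n²π²)); higher powers xᵏ the same way, integrating xᵏ·cos(2nπx/a) by parts.
⟨x⟩ = 3.0300 and ⟨x²⟩ = 11.776.
(Δx)² = 11.776 − (3.0300)² = 2.5952.

2.60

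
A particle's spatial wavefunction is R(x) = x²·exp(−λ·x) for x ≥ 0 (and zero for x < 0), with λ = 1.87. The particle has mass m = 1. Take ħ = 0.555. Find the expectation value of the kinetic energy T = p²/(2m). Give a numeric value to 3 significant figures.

T = −(ħ²/2m) d²/dx², so ⟨T⟩ = −(ħ²/2m) ∫ R*·R'' dx / ∫|R|² dx; with m = 1.
Differentiate x²·exp(−λ·x) with the product rule; every integrand then reduces to terms xʲ·e^(−2λx) on [0, ∞), with ∫₀^∞ xʲ·e^(−2λx) dx = j!/(2λ)^(j+1).
State is unnormalized: ∫|R|² dx = 0.032798, and ∫R*·(−ħ²/2m · R'') dx = 0.0058880, so ⟨T⟩ = 0.0058880 / 0.032798.
⟨T⟩ = 0.17952.

0.180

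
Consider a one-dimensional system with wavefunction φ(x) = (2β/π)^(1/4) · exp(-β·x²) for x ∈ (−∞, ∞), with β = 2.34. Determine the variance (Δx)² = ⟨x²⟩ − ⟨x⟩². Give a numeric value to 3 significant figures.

0.107

Compute ⟨x⟩ and ⟨x²⟩ separately, then (Δx)² = ⟨x²⟩ − ⟨x⟩².
Gaussian moments: ∫x^(2j)·e^(−2βx²) dx = (2j−1)!!/(4β)^j · √(π/(2β)), odd powers integrate to 0; here √(π/(2β)) = 0.81932.
⟨x⟩ = 0.0000 and ⟨x²⟩ = 0.10684.
(Δx)² = 0.10684 − (0.0000)² = 0.10684.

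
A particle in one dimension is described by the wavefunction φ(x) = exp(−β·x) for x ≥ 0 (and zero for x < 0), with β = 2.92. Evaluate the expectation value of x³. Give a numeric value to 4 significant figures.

0.03012

⟨x³⟩ = ∫ x³·|φ|² dx / ∫|φ|² dx (integrals over the domain).
Every integrand reduces to terms xʲ·e^(−2βx) on [0, ∞); use ∫₀^∞ xʲ·e^(−2βx) dx = j!/(2β)^(j+1).
State is unnormalized: ∫|φ|² dx = 0.17123, and ∫φ*·x³·φ dx = 0.0051582, so ⟨x³⟩ = 0.0051582 / 0.17123.
⟨x³⟩ = 0.030124.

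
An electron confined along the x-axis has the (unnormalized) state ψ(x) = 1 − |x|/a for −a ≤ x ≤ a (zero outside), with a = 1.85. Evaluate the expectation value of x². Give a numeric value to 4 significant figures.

⟨x²⟩ = ∫ x²·|ψ|² dx / ∫|ψ|² dx (integrals over the domain).
ψ is even, so ∫ over [−a, a] = 2∫₀ᵃ with ψ = 1 − x/a there: ∫₀ᵃ (1 − x/a)² dx = a/3, ∫₀ᵃ x²(1 − x/a)² dx = a³/30, ∫₀ᵃ x⁴(1 − x/a)² dx = a⁵/105.
State is unnormalized: ∫|ψ|² dx = 1.2333, and ∫ψ*·x²·ψ dx = 0.42211, so ⟨x²⟩ = 0.42211 / 1.2333.
⟨x²⟩ = 0.34225.

0.3423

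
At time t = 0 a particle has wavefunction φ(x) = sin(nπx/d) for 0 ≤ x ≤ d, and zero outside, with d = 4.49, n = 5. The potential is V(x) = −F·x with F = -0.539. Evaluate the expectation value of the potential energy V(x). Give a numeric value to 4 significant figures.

⟨V⟩ = ∫ V(x)·|φ|² dx / ∫|φ|² dx.
With sin²θ = (1 − cos2θ)/2 on 0 ≤ x ≤ d: ∫sin²(nπx/d) dx = d/2, ∫x·sin²(nπx/d) dx = d²/4, ∫x²·sin²(nπx/d) dx = d³·(1/6 − 1/(4n²π²)); higher powers xᵏ the same way, integrating xᵏ·cos(2nπx/d) by parts.
State is unnormalized: ∫|φ|² dx = 2.2450, and ∫φ*·V(x)·φ dx = 2.7166, so ⟨V⟩ = 2.7166 / 2.2450.
⟨V⟩ = 1.2101.

1.210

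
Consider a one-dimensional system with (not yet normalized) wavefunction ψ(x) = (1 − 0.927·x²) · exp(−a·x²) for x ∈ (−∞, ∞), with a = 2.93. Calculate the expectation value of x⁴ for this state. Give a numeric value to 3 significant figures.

⟨x⁴⟩ = ∫ x⁴·|ψ|² dx / ∫|ψ|² dx (integrals over the domain).
Expand each integrand as polynomial × e^(−2ax²) and use ∫x^(2j)·e^(−2ax²) dx = (2j−1)!!/(4a)^j · √(π/(2a)), odd powers → 0; here √(π/(2a)) = 0.73219.
State is unnormalized: ∫|ψ|² dx = 0.63011, and ∫ψ*·x⁴·ψ dx = 0.0068445, so ⟨x⁴⟩ = 0.0068445 / 0.63011.
⟨x⁴⟩ = 0.010862.

0.0109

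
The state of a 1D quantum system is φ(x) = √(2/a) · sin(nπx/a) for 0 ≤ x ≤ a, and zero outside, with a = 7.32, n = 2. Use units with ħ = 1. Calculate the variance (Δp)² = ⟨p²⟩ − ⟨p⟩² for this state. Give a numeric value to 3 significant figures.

0.737

Compute ⟨p⟩ and ⟨p²⟩ separately; (Δp)² = ⟨p²⟩ − ⟨p⟩².
d/dx sin(nπx/a) = (nπ/a)·cos(nπx/a) and d²/dx² sin(nπx/a) = −(nπ/a)²·sin(nπx/a); on 0 ≤ x ≤ a, ∫sin²(nπx/a) dx = a/2 and ∫sin(nπx/a)·cos(nπx/a) dx = 0.
⟨p⟩ = 0.0000 and ⟨p²⟩ = 0.73678.
(Δp)² = 0.73678 − (0.0000)² = 0.73678.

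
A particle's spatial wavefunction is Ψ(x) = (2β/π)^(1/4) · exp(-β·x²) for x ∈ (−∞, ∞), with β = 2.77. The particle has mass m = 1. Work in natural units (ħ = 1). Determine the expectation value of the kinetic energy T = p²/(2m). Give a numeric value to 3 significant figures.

T = −(ħ²/2m) d²/dx², so ⟨T⟩ = −(ħ²/2m) ∫ Ψ*·Ψ'' dx; with m = 1.
Gaussian moments: ∫x^(2j)·e^(−2βx²) dx = (2j−1)!!/(4β)^j · √(π/(2β)), odd powers integrate to 0; here √(π/(2β)) = 0.75304. Derivatives: d/dx e^(−βx²) = −2βx·e^(−βx²), d²/dx² e^(−βx²) = (4β²x² − 2β)·e^(−βx²).
⟨T⟩ = 1.3850.

1.39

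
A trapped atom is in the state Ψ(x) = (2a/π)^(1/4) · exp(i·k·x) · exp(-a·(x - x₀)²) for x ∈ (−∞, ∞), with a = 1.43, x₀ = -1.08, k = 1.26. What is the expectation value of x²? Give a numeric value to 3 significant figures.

⟨x²⟩ = ∫ x²·|Ψ|² dx (integrals over the domain).
Gaussian moments (u = x − x₀): ∫u^(2j)·e^(−2au²) du = (2j−1)!!/(4a)^j · √(π/(2a)), odd powers integrate to 0; here √(π/(2a)) = 1.0481.
⟨x²⟩ = 1.3412.

1.34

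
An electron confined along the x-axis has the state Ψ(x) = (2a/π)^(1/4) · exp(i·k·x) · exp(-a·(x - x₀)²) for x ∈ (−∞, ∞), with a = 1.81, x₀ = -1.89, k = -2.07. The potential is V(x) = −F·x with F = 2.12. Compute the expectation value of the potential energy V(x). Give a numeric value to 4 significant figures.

4.007

⟨V⟩ = ∫ V(x)·|Ψ|² dx.
Gaussian moments (u = x − x₀): ∫u^(2j)·e^(−2au²) du = (2j−1)!!/(4a)^j · √(π/(2a)), odd powers integrate to 0; here √(π/(2a)) = 0.93158.
⟨V⟩ = 4.0068.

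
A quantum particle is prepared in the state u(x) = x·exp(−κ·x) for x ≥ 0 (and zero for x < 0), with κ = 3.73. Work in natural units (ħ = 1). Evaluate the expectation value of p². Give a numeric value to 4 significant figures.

13.91

p² u = −ħ² d²u/dx²; ⟨p²⟩ = −ħ² ∫ u*·u'' dx / ∫|u|² dx.
Differentiate x·exp(−κ·x) with the product rule; every integrand then reduces to terms xʲ·e^(−2κx) on [0, ∞), with ∫₀^∞ xʲ·e^(−2κx) dx = j!/(2κ)^(j+1).
State is unnormalized: ∫|u|² dx = 0.0048174, and ∫u*·(−ħ² u'') dx = 0.067024, so ⟨p²⟩ = 0.067024 / 0.0048174.
⟨p²⟩ = 13.913.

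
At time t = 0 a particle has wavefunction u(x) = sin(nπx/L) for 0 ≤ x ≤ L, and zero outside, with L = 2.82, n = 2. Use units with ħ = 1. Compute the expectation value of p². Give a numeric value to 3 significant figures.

4.96

p² u = −ħ² d²u/dx²; ⟨p²⟩ = −ħ² ∫ u*·u'' dx / ∫|u|² dx.
d/dx sin(nπx/L) = (nπ/L)·cos(nπx/L) and d²/dx² sin(nπx/L) = −(nπ/L)²·sin(nπx/L); on 0 ≤ x ≤ L, ∫sin²(nπx/L) dx = L/2 and ∫sin(nπx/L)·cos(nπx/L) dx = 0.
State is unnormalized: ∫|u|² dx = 1.4100, and ∫u*·(−ħ² u'') dx = 6.9997, so ⟨p²⟩ = 6.9997 / 1.4100.
⟨p²⟩ = 4.9643.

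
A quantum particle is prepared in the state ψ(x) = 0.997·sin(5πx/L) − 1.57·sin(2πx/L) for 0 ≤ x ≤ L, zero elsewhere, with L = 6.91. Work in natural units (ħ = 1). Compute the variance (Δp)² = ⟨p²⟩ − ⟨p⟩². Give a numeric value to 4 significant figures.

Compute ⟨p⟩ and ⟨p²⟩ separately; (Δp)² = ⟨p²⟩ − ⟨p⟩².
d²/dx² sin(jπx/L) = −(jπ/L)²·sin(jπx/L); on 0 ≤ x ≤ L, ∫sin²(jπx/L) dx = L/2 and ∫sin(jπx/L)·sin(lπx/L) dx = 0 for j ≠ l, so only diagonal terms survive in ∫|ψ|² and ∫ψ·ψ″; ∫ψ·ψ′ dx = [ψ²/2] between the walls = 0.
Normalization: ∫|ψ|² dx = 11.951.
⟨p⟩ = 0.0000 and ⟨p²⟩ = 2.0742.
(Δp)² = 2.0742 − (0.0000)² = 2.0742.

2.074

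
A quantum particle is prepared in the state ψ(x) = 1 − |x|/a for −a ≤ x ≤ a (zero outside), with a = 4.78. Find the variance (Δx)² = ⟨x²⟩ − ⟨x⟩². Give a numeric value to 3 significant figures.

2.28

Compute ⟨x⟩ and ⟨x²⟩ separately, then (Δx)² = ⟨x²⟩ − ⟨x⟩².
ψ is even, so ∫ over [−a, a] = 2∫₀ᵃ with ψ = 1 − x/a there: ∫₀ᵃ (1 − x/a)² dx = a/3, ∫₀ᵃ x²(1 − x/a)² dx = a³/30, ∫₀ᵃ x⁴(1 − x/a)² dx = a⁵/105.
Normalization: ∫|ψ|² dx = 3.1867.
⟨x⟩ = 0.0000 and ⟨x²⟩ = 2.2848.
(Δx)² = 2.2848 − (0.0000)² = 2.2848.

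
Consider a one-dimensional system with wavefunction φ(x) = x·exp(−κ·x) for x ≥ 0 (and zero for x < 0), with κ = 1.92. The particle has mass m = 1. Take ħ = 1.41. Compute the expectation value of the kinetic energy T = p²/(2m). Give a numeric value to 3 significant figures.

3.66

T = −(ħ²/2m) d²/dx², so ⟨T⟩ = −(ħ²/2m) ∫ φ*·φ'' dx / ∫|φ|² dx; with m = 1.
Differentiate x·exp(−κ·x) with the product rule; every integrand then reduces to terms xʲ·e^(−2κx) on [0, ∞), with ∫₀^∞ xʲ·e^(−2κx) dx = j!/(2κ)^(j+1).
State is unnormalized: ∫|φ|² dx = 0.035321, and ∫φ*·(−ħ²/2m · φ'') dx = 0.12943, so ⟨T⟩ = 0.12943 / 0.035321.
⟨T⟩ = 3.6645.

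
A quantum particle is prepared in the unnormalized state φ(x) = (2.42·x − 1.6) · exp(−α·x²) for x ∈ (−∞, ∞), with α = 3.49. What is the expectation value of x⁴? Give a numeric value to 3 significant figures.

⟨x⁴⟩ = ∫ x⁴·|φ|² dx / ∫|φ|² dx (integrals over the domain).
Expand each integrand as polynomial × e^(−2αx²) and use ∫x^(2j)·e^(−2αx²) dx = (2j−1)!!/(4α)^j · √(π/(2α)), odd powers → 0; here √(π/(2α)) = 0.67088.
State is unnormalized: ∫|φ|² dx = 1.9989, and ∫φ*·x⁴·φ dx = 0.048101, so ⟨x⁴⟩ = 0.048101 / 1.9989.
⟨x⁴⟩ = 0.024064.

0.0241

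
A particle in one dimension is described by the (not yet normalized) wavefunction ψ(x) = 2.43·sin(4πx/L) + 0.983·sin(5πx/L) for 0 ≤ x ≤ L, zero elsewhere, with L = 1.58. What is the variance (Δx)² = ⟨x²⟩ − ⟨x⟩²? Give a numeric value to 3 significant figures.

Compute ⟨x⟩ and ⟨x²⟩ separately, then (Δx)² = ⟨x²⟩ − ⟨x⟩².
On 0 ≤ x ≤ L (j ≠ l): ∫sin²(jπx/L) dx = L/2, ∫sin(jπx/L)·sin(lπx/L) dx = 0; diagonal moments ∫x·sin²(jπx/L) dx = L²/4, ∫x²·sin²(jπx/L) dx = L³·(1/6 − 1/(4j²π²)); cross terms ∫x·sin(jπx/L)·sin(lπx/L) dx = 0 for j + l even and −4jlL²/(π²(j² − l²)²) for j + l odd, ∫x²·sin(jπx/L)·sin(lπx/L) dx = (−1)^(j+l)·4jlL³/(π²(j² − l²)²); higher powers the same way via product-to-sum and parts.
Normalization: ∫|ψ|² dx = 5.4282.
⟨x⟩ = 0.57014 and ⟨x²⟩ = 0.47725.
(Δx)² = 0.47725 − (0.57014)² = 0.15219.

0.152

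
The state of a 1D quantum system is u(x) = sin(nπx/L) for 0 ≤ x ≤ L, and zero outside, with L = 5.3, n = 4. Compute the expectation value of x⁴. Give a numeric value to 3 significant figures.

⟨x⁴⟩ = ∫ x⁴·|u|² dx / ∫|u|² dx (integrals over the domain).
With sin²θ = (1 − cos2θ)/2 on 0 ≤ x ≤ L: ∫sin²(nπx/L) dx = L/2, ∫x·sin²(nπx/L) dx = L²/4, ∫x²·sin²(nπx/L) dx = L³·(1/6 − 1/(4n²π²)); higher powers xᵏ the same way, integrating xᵏ·cos(2nπx/L) by parts.
State is unnormalized: ∫|u|² dx = 2.6500, and ∫u*·x⁴·u dx = 405.08, so ⟨x⁴⟩ = 405.08 / 2.6500.
⟨x⁴⟩ = 152.86.

153.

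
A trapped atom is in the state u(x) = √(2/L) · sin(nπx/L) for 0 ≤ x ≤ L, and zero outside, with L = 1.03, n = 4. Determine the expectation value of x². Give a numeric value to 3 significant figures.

⟨x²⟩ = ∫ x²·|u|² dx (integrals over the domain).
With sin²θ = (1 − cos2θ)/2 on 0 ≤ x ≤ L: ∫sin²(nπx/L) dx = L/2, ∫x·sin²(nπx/L) dx = L²/4, ∫x²·sin²(nπx/L) dx = L³·(1/6 − 1/(4n²π²)); higher powers xᵏ the same way, integrating xᵏ·cos(2nπx/L) by parts.
⟨x²⟩ = 0.35027.

0.350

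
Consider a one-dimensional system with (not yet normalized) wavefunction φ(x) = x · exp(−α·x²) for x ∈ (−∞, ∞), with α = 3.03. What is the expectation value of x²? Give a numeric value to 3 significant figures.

0.248

⟨x²⟩ = ∫ x²·|φ|² dx / ∫|φ|² dx (integrals over the domain).
Expand each integrand as polynomial × e^(−2αx²) and use ∫x^(2j)·e^(−2αx²) dx = (2j−1)!!/(4α)^j · √(π/(2α)), odd powers → 0; here √(π/(2α)) = 0.72001.
State is unnormalized: ∫|φ|² dx = 0.059407, and ∫φ*·x²·φ dx = 0.014705, so ⟨x²⟩ = 0.014705 / 0.059407.
⟨x²⟩ = 0.24752.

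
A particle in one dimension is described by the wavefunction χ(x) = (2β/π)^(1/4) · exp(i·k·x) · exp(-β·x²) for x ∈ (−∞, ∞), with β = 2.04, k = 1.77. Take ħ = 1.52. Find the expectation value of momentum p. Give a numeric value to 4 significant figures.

p χ = −iħ dχ/dx; then ⟨p⟩ = ∫ χ*·(pχ) dx.
Gaussian moments: ∫x^(2j)·e^(−2βx²) dx = (2j−1)!!/(4β)^j · √(π/(2β)), odd powers integrate to 0; here √(π/(2β)) = 0.87750. Derivatives: χ′ = (ik − 2βx)·χ, χ″ = ((ik − 2βx)² − 2β)·χ; the odd-in-x pieces drop out.
⟨p⟩ = 2.6904.

2.690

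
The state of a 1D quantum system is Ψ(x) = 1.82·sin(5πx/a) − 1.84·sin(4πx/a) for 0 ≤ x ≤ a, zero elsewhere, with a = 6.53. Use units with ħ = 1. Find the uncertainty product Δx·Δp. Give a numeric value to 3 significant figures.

2.87

Δx = √(⟨x²⟩−⟨x⟩²), Δp = √(⟨p²⟩−⟨p⟩²).
On 0 ≤ x ≤ a (j ≠ l): ∫sin²(jπx/a) dx = a/2, ∫sin(jπx/a)·sin(lπx/a) dx = 0; diagonal moments ∫x·sin²(jπx/a) dx = a²/4, ∫x²·sin²(jπx/a) dx = a³·(1/6 − 1/(4j²π²)); cross terms ∫x·sin(jπx/a)·sin(lπx/a) dx = 0 for j + l even and −4jla²/(π²(j² − l²)²) for j + l odd, ∫x²·sin(jπx/a)·sin(lπx/a) dx = (−1)^(j+l)·4jla³/(π²(j² − l²)²); higher powers the same way via product-to-sum and parts. d²/dx² sin(jπx/a) = −(jπ/a)²·sin(jπx/a); on 0 ≤ x ≤ a, ∫sin²(jπx/a) dx = a/2 and ∫sin(jπx/a)·sin(lπx/a) dx = 0 for j ≠ l, so only diagonal terms survive in ∫|Ψ|² and ∫Ψ·Ψ″; ∫Ψ·Ψ′ dx = [Ψ²/2] between the walls = 0.
Normalization: ∫|Ψ|² dx = 21.869.
⟨x⟩ = 4.5718, ⟨x²⟩ = 22.636 ⇒ Δx = 1.3170.
⟨p⟩ = 0.0000, ⟨p²⟩ = 4.7335 ⇒ Δp = 2.1757.
Δx·Δp = 2.8654.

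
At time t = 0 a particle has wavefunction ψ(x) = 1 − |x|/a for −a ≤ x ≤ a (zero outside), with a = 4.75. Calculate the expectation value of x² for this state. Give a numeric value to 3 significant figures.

⟨x²⟩ = ∫ x²·|ψ|² dx / ∫|ψ|² dx (integrals over the domain).
ψ is even, so ∫ over [−a, a] = 2∫₀ᵃ with ψ = 1 − x/a there: ∫₀ᵃ (1 − x/a)² dx = a/3, ∫₀ᵃ x²(1 − x/a)² dx = a³/30, ∫₀ᵃ x⁴(1 − x/a)² dx = a⁵/105.
State is unnormalized: ∫|ψ|² dx = 3.1667, and ∫ψ*·x²·ψ dx = 7.1448, so ⟨x²⟩ = 7.1448 / 3.1667.
⟨x²⟩ = 2.2563.

2.26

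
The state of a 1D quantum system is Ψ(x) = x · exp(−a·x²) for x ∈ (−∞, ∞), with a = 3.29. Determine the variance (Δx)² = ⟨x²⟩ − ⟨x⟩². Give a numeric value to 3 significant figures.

Compute ⟨x⟩ and ⟨x²⟩ separately, then (Δx)² = ⟨x²⟩ − ⟨x⟩².
Expand each integrand as polynomial × e^(−2ax²) and use ∫x^(2j)·e^(−2ax²) dx = (2j−1)!!/(4a)^j · √(π/(2a)), odd powers → 0; here √(π/(2a)) = 0.69097.
Normalization: ∫|Ψ|² dx = 0.052506.
⟨x⟩ = 0.0000 and ⟨x²⟩ = 0.22796.
(Δx)² = 0.22796 − (0.0000)² = 0.22796.

0.228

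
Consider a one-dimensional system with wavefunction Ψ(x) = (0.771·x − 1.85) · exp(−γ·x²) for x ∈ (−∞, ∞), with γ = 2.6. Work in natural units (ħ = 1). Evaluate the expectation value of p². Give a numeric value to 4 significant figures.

2.685

p² Ψ = −ħ² d²Ψ/dx²; ⟨p²⟩ = −ħ² ∫ Ψ*·Ψ'' dx / ∫|Ψ|² dx.
Expand each integrand as polynomial × e^(−2γx²) and use ∫x^(2j)·e^(−2γx²) dx = (2j−1)!!/(4γ)^j · √(π/(2γ)), odd powers → 0; here √(π/(2γ)) = 0.77727. Differentiate with the product rule, d/dx e^(−γx²) = −2γx·e^(−γx²).
State is unnormalized: ∫|Ψ|² dx = 2.7046, and ∫Ψ*·(−ħ² Ψ'') dx = 7.2631, so ⟨p²⟩ = 7.2631 / 2.7046.
⟨p²⟩ = 2.6854.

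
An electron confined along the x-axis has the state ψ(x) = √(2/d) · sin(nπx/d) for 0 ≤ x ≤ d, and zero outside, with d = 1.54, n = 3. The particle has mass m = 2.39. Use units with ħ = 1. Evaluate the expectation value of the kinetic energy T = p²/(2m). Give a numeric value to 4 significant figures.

7.836

T = −(ħ²/2m) d²/dx², so ⟨T⟩ = −(ħ²/2m) ∫ ψ*·ψ'' dx; with m = 2.39.
d/dx sin(nπx/d) = (nπ/d)·cos(nπx/d) and d²/dx² sin(nπx/d) = −(nπ/d)²·sin(nπx/d); on 0 ≤ x ≤ d, ∫sin²(nπx/d) dx = d/2 and ∫sin(nπx/d)·cos(nπx/d) dx = 0.
⟨T⟩ = 7.8356.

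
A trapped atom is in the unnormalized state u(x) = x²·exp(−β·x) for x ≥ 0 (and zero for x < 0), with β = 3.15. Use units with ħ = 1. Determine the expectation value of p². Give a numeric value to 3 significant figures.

p² u = −ħ² d²u/dx²; ⟨p²⟩ = −ħ² ∫ u*·u'' dx / ∫|u|² dx.
Differentiate x²·exp(−β·x) with the product rule; every integrand then reduces to terms xʲ·e^(−2βx) on [0, ∞), with ∫₀^∞ xʲ·e^(−2βx) dx = j!/(2β)^(j+1).
State is unnormalized: ∫|u|² dx = 0.0024183, and ∫u*·(−ħ² u'') dx = 0.0079985, so ⟨p²⟩ = 0.0079985 / 0.0024183.
⟨p²⟩ = 3.3075.

3.31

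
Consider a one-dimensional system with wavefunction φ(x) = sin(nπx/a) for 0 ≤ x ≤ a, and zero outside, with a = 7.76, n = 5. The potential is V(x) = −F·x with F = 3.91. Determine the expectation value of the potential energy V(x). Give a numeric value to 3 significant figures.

-15.2

⟨V⟩ = ∫ V(x)·|φ|² dx / ∫|φ|² dx.
With sin²θ = (1 − cos2θ)/2 on 0 ≤ x ≤ a: ∫sin²(nπx/a) dx = a/2, ∫x·sin²(nπx/a) dx = a²/4, ∫x²·sin²(nπx/a) dx = a³·(1/6 − 1/(4n²π²)); higher powers xᵏ the same way, integrating xᵏ·cos(2nπx/a) by parts.
State is unnormalized: ∫|φ|² dx = 3.8800, and ∫φ*·V(x)·φ dx = -58.863, so ⟨V⟩ = -58.863 / 3.8800.
⟨V⟩ = -15.171.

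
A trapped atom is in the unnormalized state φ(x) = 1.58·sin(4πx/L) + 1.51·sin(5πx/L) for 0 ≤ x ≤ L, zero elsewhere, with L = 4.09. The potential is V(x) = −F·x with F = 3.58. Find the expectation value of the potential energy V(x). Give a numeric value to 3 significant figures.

-4.39

⟨V⟩ = ∫ V(x)·|φ|² dx / ∫|φ|² dx.
On 0 ≤ x ≤ L (j ≠ l): ∫sin²(jπx/L) dx = L/2, ∫sin(jπx/L)·sin(lπx/L) dx = 0; diagonal moments ∫x·sin²(jπx/L) dx = L²/4, ∫x²·sin²(jπx/L) dx = L³·(1/6 − 1/(4j²π²)); cross terms ∫x·sin(jπx/L)·sin(lπx/L) dx = 0 for j + l even and −4jlL²/(π²(j² − l²)²) for j + l odd, ∫x²·sin(jπx/L)·sin(lπx/L) dx = (−1)^(j+l)·4jlL³/(π²(j² − l²)²); higher powers the same way via product-to-sum and parts.
State is unnormalized: ∫|φ|² dx = 9.7679, and ∫φ*·V(x)·φ dx = -42.917, so ⟨V⟩ = -42.917 / 9.7679.
⟨V⟩ = -4.3936.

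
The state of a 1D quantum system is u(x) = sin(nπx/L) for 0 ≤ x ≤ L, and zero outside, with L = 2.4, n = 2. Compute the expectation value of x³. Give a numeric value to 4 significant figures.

⟨x³⟩ = ∫ x³·|u|² dx / ∫|u|² dx (integrals over the domain).
With sin²θ = (1 − cos2θ)/2 on 0 ≤ x ≤ L: ∫sin²(nπx/L) dx = L/2, ∫x·sin²(nπx/L) dx = L²/4, ∫x²·sin²(nπx/L) dx = L³·(1/6 − 1/(4n²π²)); higher powers xᵏ the same way, integrating xᵏ·cos(2nπx/L) by parts.
State is unnormalized: ∫|u|² dx = 1.2000, and ∫u*·x³·u dx = 3.8321, so ⟨x³⟩ = 3.8321 / 1.2000.
⟨x³⟩ = 3.1934.

3.193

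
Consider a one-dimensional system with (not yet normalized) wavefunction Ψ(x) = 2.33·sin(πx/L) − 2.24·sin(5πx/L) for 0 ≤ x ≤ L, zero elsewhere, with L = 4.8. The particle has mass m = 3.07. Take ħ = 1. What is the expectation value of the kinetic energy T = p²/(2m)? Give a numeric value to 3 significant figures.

T = −(ħ²/2m) d²/dx², so ⟨T⟩ = −(ħ²/2m) ∫ Ψ*·Ψ'' dx / ∫|Ψ|² dx; with m = 3.07.
d²/dx² sin(jπx/L) = −(jπ/L)²·sin(jπx/L); on 0 ≤ x ≤ L, ∫sin²(jπx/L) dx = L/2 and ∫sin(jπx/L)·sin(lπx/L) dx = 0 for j ≠ l, so only diagonal terms survive in ∫|Ψ|² and ∫Ψ·Ψ″; ∫Ψ·Ψ′ dx = [Ψ²/2] between the walls = 0.
State is unnormalized: ∫|Ψ|² dx = 25.072, and ∫Ψ*·(−ħ²/2m · Ψ'') dx = 21.913, so ⟨T⟩ = 21.913 / 25.072.
⟨T⟩ = 0.87401.

0.874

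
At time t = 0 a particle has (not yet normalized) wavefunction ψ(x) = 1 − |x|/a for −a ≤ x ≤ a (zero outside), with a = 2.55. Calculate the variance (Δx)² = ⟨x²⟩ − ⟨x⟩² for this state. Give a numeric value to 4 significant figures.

0.6503

Compute ⟨x⟩ and ⟨x²⟩ separately, then (Δx)² = ⟨x²⟩ − ⟨x⟩².
ψ is even, so ∫ over [−a, a] = 2∫₀ᵃ with ψ = 1 − x/a there: ∫₀ᵃ (1 − x/a)² dx = a/3, ∫₀ᵃ x²(1 − x/a)² dx = a³/30, ∫₀ᵃ x⁴(1 − x/a)² dx = a⁵/105.
Normalization: ∫|ψ|² dx = 1.7000.
⟨x⟩ = 0.0000 and ⟨x²⟩ = 0.65025.
(Δx)² = 0.65025 − (0.0000)² = 0.65025.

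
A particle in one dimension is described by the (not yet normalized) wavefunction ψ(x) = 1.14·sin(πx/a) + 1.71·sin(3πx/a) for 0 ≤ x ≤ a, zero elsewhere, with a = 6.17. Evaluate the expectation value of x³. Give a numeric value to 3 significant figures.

64.2

⟨x³⟩ = ∫ x³·|ψ|² dx / ∫|ψ|² dx (integrals over the domain).
On 0 ≤ x ≤ a (j ≠ l): ∫sin²(jπx/a) dx = a/2, ∫sin(jπx/a)·sin(lπx/a) dx = 0; diagonal moments ∫x·sin²(jπx/a) dx = a²/4, ∫x²·sin²(jπx/a) dx = a³·(1/6 − 1/(4j²π²)); cross terms ∫x·sin(jπx/a)·sin(lπx/a) dx = 0 for j + l even and −4jla²/(π²(j² − l²)²) for j + l odd, ∫x²·sin(jπx/a)·sin(lπx/a) dx = (−1)^(j+l)·4jla³/(π²(j² − l²)²); higher powers the same way via product-to-sum and parts.
State is unnormalized: ∫|ψ|² dx = 13.030, and ∫ψ*·x³·ψ dx = 836.71, so ⟨x³⟩ = 836.71 / 13.030.
⟨x³⟩ = 64.213.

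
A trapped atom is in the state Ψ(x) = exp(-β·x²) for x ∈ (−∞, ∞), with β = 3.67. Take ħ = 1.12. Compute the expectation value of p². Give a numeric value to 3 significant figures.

4.60

p² Ψ = −ħ² d²Ψ/dx²; ⟨p²⟩ = −ħ² ∫ Ψ*·Ψ'' dx / ∫|Ψ|² dx.
Gaussian moments: ∫x^(2j)·e^(−2βx²) dx = (2j−1)!!/(4β)^j · √(π/(2β)), odd powers integrate to 0; here √(π/(2β)) = 0.65422. Derivatives: d/dx e^(−βx²) = −2βx·e^(−βx²), d²/dx² e^(−βx²) = (4β²x² − 2β)·e^(−βx²).
State is unnormalized: ∫|Ψ|² dx = 0.65422, and ∫Ψ*·(−ħ² Ψ'') dx = 3.0118, so ⟨p²⟩ = 3.0118 / 0.65422.
⟨p²⟩ = 4.6036.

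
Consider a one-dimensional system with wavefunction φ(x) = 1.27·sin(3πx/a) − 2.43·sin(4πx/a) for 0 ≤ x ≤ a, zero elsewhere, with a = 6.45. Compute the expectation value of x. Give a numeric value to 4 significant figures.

4.276

⟨x⟩ = ∫ x·|φ|² dx / ∫|φ|² dx (integrals over the domain).
On 0 ≤ x ≤ a (j ≠ l): ∫sin²(jπx/a) dx = a/2, ∫sin(jπx/a)·sin(lπx/a) dx = 0; diagonal moments ∫x·sin²(jπx/a) dx = a²/4, ∫x²·sin²(jπx/a) dx = a³·(1/6 − 1/(4j²π²)); cross terms ∫x·sin(jπx/a)·sin(lπx/a) dx = 0 for j + l even and −4jla²/(π²(j² − l²)²) for j + l odd, ∫x²·sin(jπx/a)·sin(lπx/a) dx = (−1)^(j+l)·4jla³/(π²(j² − l²)²); higher powers the same way via product-to-sum and parts.
State is unnormalized: ∫|φ|² dx = 24.245, and ∫φ*·x·φ dx = 103.68, so ⟨x⟩ = 103.68 / 24.245.
⟨x⟩ = 4.2762.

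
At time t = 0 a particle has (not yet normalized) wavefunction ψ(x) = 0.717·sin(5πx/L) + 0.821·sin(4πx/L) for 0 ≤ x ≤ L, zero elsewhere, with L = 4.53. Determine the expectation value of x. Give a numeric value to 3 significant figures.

⟨x⟩ = ∫ x·|ψ|² dx / ∫|ψ|² dx (integrals over the domain).
On 0 ≤ x ≤ L (j ≠ l): ∫sin²(jπx/L) dx = L/2, ∫sin(jπx/L)·sin(lπx/L) dx = 0; diagonal moments ∫x·sin²(jπx/L) dx = L²/4, ∫x²·sin²(jπx/L) dx = L³·(1/6 − 1/(4j²π²)); cross terms ∫x·sin(jπx/L)·sin(lπx/L) dx = 0 for j + l even and −4jlL²/(π²(j² − l²)²) for j + l odd, ∫x²·sin(jπx/L)·sin(lπx/L) dx = (−1)^(j+l)·4jlL³/(π²(j² − l²)²); higher powers the same way via product-to-sum and parts.
State is unnormalized: ∫|ψ|² dx = 2.6911, and ∫ψ*·x·ψ dx = 3.6777, so ⟨x⟩ = 3.6777 / 2.6911.
⟨x⟩ = 1.3666.

1.37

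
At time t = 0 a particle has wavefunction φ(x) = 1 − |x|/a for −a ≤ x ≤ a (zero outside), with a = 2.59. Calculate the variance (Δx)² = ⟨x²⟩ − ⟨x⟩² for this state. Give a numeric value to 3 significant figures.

Compute ⟨x⟩ and ⟨x²⟩ separately, then (Δx)² = ⟨x²⟩ − ⟨x⟩².
φ is even, so ∫ over [−a, a] = 2∫₀ᵃ with φ = 1 − x/a there: ∫₀ᵃ (1 − x/a)² dx = a/3, ∫₀ᵃ x²(1 − x/a)² dx = a³/30, ∫₀ᵃ x⁴(1 − x/a)² dx = a⁵/105.
Normalization: ∫|φ|² dx = 1.7267.
⟨x⟩ = 0.0000 and ⟨x²⟩ = 0.67081.
(Δx)² = 0.67081 − (0.0000)² = 0.67081.

0.671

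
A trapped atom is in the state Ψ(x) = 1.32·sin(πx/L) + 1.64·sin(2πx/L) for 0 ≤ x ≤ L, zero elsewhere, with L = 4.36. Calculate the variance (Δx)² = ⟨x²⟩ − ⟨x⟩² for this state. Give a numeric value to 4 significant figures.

0.4708

Compute ⟨x⟩ and ⟨x²⟩ separately, then (Δx)² = ⟨x²⟩ − ⟨x⟩².
On 0 ≤ x ≤ L (j ≠ l): ∫sin²(jπx/L) dx = L/2, ∫sin(jπx/L)·sin(lπx/L) dx = 0; diagonal moments ∫x·sin²(jπx/L) dx = L²/4, ∫x²·sin²(jπx/L) dx = L³·(1/6 − 1/(4j²π²)); cross terms ∫x·sin(jπx/L)·sin(lπx/L) dx = 0 for j + l even and −4jlL²/(π²(j² − l²)²) for j + l odd, ∫x²·sin(jπx/L)·sin(lπx/L) dx = (−1)^(j+l)·4jlL³/(π²(j² − l²)²); higher powers the same way via product-to-sum and parts.
Normalization: ∫|Ψ|² dx = 9.6618.
⟨x⟩ = 1.4128 and ⟨x²⟩ = 2.4668.
(Δx)² = 2.4668 − (1.4128)² = 0.47081.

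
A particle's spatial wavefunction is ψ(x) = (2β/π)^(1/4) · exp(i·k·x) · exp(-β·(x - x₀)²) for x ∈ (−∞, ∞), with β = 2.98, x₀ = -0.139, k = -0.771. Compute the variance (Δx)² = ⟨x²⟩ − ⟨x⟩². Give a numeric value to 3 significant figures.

Compute ⟨x⟩ and ⟨x²⟩ separately, then (Δx)² = ⟨x²⟩ − ⟨x⟩².
Gaussian moments (u = x − x₀): ∫u^(2j)·e^(−2βu²) du = (2j−1)!!/(4β)^j · √(π/(2β)), odd powers integrate to 0; here √(π/(2β)) = 0.72603.
⟨x⟩ = -0.13900 and ⟨x²⟩ = 0.10321.
(Δx)² = 0.10321 − (-0.13900)² = 0.083893.

0.0839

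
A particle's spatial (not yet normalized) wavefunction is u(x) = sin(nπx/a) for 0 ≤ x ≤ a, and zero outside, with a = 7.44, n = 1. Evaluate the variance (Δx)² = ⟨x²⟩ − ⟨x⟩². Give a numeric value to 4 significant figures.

Compute ⟨x⟩ and ⟨x²⟩ separately, then (Δx)² = ⟨x²⟩ − ⟨x⟩².
With sin²θ = (1 − cos2θ)/2 on 0 ≤ x ≤ a: ∫sin²(nπx/a) dx = a/2, ∫x·sin²(nπx/a) dx = a²/4, ∫x²·sin²(nπx/a) dx = a³·(1/6 − 1/(4n²π²)); higher powers xᵏ the same way, integrating xᵏ·cos(2nπx/a) by parts.
Normalization: ∫|u|² dx = 3.7200.
⟨x⟩ = 3.7200 and ⟨x²⟩ = 15.647.
(Δx)² = 15.647 − (3.7200)² = 1.8086.

1.809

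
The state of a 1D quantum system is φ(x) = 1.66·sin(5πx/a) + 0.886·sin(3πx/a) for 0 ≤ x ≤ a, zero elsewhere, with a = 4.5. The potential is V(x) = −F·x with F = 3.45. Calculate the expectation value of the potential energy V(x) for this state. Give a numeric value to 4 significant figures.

-7.763

⟨V⟩ = ∫ V(x)·|φ|² dx / ∫|φ|² dx.
On 0 ≤ x ≤ a (j ≠ l): ∫sin²(jπx/a) dx = a/2, ∫sin(jπx/a)·sin(lπx/a) dx = 0; diagonal moments ∫x·sin²(jπx/a) dx = a²/4, ∫x²·sin²(jπx/a) dx = a³·(1/6 − 1/(4j²π²)); cross terms ∫x·sin(jπx/a)·sin(lπx/a) dx = 0 for j + l even and −4jla²/(π²(j² − l²)²) for j + l odd, ∫x²·sin(jπx/a)·sin(lπx/a) dx = (−1)^(j+l)·4jla³/(π²(j² − l²)²); higher powers the same way via product-to-sum and parts.
State is unnormalized: ∫|φ|² dx = 7.9663, and ∫φ*·V(x)·φ dx = -61.839, so ⟨V⟩ = -61.839 / 7.9663.
⟨V⟩ = -7.7625.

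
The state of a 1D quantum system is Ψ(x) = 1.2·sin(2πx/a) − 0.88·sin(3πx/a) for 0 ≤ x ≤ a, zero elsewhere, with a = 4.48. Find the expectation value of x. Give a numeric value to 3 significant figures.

3.07

⟨x⟩ = ∫ x·|Ψ|² dx / ∫|Ψ|² dx (integrals over the domain).
On 0 ≤ x ≤ a (j ≠ l): ∫sin²(jπx/a) dx = a/2, ∫sin(jπx/a)·sin(lπx/a) dx = 0; diagonal moments ∫x·sin²(jπx/a) dx = a²/4, ∫x²·sin²(jπx/a) dx = a³·(1/6 − 1/(4j²π²)); cross terms ∫x·sin(jπx/a)·sin(lπx/a) dx = 0 for j + l even and −4jla²/(π²(j² − l²)²) for j + l odd, ∫x²·sin(jπx/a)·sin(lπx/a) dx = (−1)^(j+l)·4jla³/(π²(j² − l²)²); higher powers the same way via product-to-sum and parts.
State is unnormalized: ∫|Ψ|² dx = 4.9603, and ∫Ψ*·x·Ψ dx = 15.234, so ⟨x⟩ = 15.234 / 4.9603.
⟨x⟩ = 3.0712.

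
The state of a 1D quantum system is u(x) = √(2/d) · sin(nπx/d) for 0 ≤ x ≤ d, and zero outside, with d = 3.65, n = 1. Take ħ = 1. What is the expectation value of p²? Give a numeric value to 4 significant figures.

0.7408

p² u = −ħ² d²u/dx²; ⟨p²⟩ = −ħ² ∫ u*·u'' dx.
d/dx sin(nπx/d) = (nπ/d)·cos(nπx/d) and d²/dx² sin(nπx/d) = −(nπ/d)²·sin(nπx/d); on 0 ≤ x ≤ d, ∫sin²(nπx/d) dx = d/2 and ∫sin(nπx/d)·cos(nπx/d) dx = 0.
⟨p²⟩ = 0.74082.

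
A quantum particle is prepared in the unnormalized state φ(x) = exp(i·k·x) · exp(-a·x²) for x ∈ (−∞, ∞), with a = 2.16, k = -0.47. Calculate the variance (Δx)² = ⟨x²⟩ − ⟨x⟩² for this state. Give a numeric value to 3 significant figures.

0.116

Compute ⟨x⟩ and ⟨x²⟩ separately, then (Δx)² = ⟨x²⟩ − ⟨x⟩².
Gaussian moments: ∫x^(2j)·e^(−2ax²) dx = (2j−1)!!/(4a)^j · √(π/(2a)), odd powers integrate to 0; here √(π/(2a)) = 0.85277.
Normalization: ∫|φ|² dx = 0.85277.
⟨x⟩ = 0.0000 and ⟨x²⟩ = 0.11574.
(Δx)² = 0.11574 − (0.0000)² = 0.11574.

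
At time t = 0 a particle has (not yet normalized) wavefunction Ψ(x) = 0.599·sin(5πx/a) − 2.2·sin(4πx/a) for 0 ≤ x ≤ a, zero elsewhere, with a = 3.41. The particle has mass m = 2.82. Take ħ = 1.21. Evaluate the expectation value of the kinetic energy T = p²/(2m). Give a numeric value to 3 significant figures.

3.66

T = −(ħ²/2m) d²/dx², so ⟨T⟩ = −(ħ²/2m) ∫ Ψ*·Ψ'' dx / ∫|Ψ|² dx; with m = 2.82.
d²/dx² sin(jπx/a) = −(jπ/a)²·sin(jπx/a); on 0 ≤ x ≤ a, ∫sin²(jπx/a) dx = a/2 and ∫sin(jπx/a)·sin(lπx/a) dx = 0 for j ≠ l, so only diagonal terms survive in ∫|Ψ|² and ∫Ψ·Ψ″; ∫Ψ·Ψ′ dx = [Ψ²/2] between the walls = 0.
State is unnormalized: ∫|Ψ|² dx = 8.8640, and ∫Ψ*·(−ħ²/2m · Ψ'') dx = 32.462, so ⟨T⟩ = 32.462 / 8.8640.
⟨T⟩ = 3.6622.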